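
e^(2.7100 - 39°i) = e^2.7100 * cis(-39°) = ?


e^2.7100 = 15.02928
cos(-39°) = 0.777146
sin(-39°) = -0.62932
Real = 15.02928*0.777146 = 11.6799
Imag = 15.02928*(-0.62932) = -9.4582

11.6799 - 9.4582i


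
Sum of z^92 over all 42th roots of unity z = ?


The roots are w_k = w^k with w = e^(2*pi*i/42), and (w^k)^92 = (w^92)^k.
So S = 1 + u + u^2 + ... + u^(41) with u = w^92.
92 = 2*42 + 8, so 92 is not a multiple of 42: u = (w^42)^2 * w^8 = w^8 ≠ 1 (w is a primitive 42th root), while u^42 = (w^42)^92 = 1.
Geometric series: S = (1 - u^42)/(1 - u) = (1 - 1)/(1 - u) = 0

S = 0


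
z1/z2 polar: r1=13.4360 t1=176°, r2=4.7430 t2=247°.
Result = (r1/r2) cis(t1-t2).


r = 13.4360 / 4.7430 = 2.8328
theta = 176° - 247° = -71° = 289° (mod 360)

2.8328 cis(289°)


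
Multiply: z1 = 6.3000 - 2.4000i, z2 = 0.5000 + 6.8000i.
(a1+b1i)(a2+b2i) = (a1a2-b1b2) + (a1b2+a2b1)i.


Real = 6.3*0.5 - (-2.4)*6.8 = 3.15 - (-16.32) = 19.47
Imag = 6.3*6.8 + 0.5*(-2.4) = 42.84 - (1.2) = 41.64

19.4700 + 41.6400i


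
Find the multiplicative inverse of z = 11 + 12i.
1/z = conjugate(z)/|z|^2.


|z|^2 = 121+144 = 265
1/z = (11 - 12i)/265

1/z = 0.0415 - 0.0453i


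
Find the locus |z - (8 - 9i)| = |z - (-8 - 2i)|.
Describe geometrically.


Equal distances means the locus is the perpendicular bisector of z1 and z2.
Midpoint = ((8+(-8))/2, (-9+(-2))/2) = (0, -5.5000)

Perpendicular bisector through (0, -5.5000)


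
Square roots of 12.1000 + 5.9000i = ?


|z| = sqrt(146.41+34.81) = 13.4618
sqrt((|z|+a)/2) = sqrt((13.4618+12.1)/2) = sqrt(12.7809) = 3.5750
sqrt((|z|-a)/2) = sqrt((13.4618-12.1)/2) = sqrt(0.6809) = 0.8252

±(3.5750 + 0.8252i) i.e. 3.5750 + 0.8252i and -3.5750 - 0.8252i


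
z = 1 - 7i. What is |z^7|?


|z| = sqrt(1+49) = sqrt(50) = 7.0711
|z^7| = |z|^7 = (sqrt(50))^7 = 50^3 * sqrt(50) = 125000*sqrt(50)

|z^7| = 125000*sqrt(50) ≈ 883883.4765


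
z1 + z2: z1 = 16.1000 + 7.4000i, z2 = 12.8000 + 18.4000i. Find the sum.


Real: 16.1 + 12.8 = 28.9
Imag: 7.4 + 18.4 = 25.8

28.9000 + 25.8000i


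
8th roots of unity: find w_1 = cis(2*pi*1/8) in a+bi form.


Angle = 360*1/8 = 45°
a = cos(45°) = 0.7071
b = sin(45°) = 0.7071

0.7071 + 0.7071i


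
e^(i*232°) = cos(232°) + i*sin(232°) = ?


cos(232°) = -0.6157
sin(232°) = -0.7880

e^(i*232°) = -0.6157 - 0.7880i


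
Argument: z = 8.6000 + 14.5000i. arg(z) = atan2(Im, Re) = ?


Re = 8.6, Im = 14.5
arg = atan2(14.5, 8.6) = 59.3277 degrees

arg(z) = 59.3277 degrees


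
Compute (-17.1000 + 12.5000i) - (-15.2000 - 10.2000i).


Real: -17.1 + 15.2 = -1.9
Imag: 12.5 + 10.2 = 22.7

-1.9000 + 22.7000i


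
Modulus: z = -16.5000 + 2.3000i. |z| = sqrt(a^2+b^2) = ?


|z| = sqrt((-16.5)^2 + 2.3^2) = sqrt(272.25 + 5.29) = sqrt(277.54) = 16.6595

|z| = 16.6595


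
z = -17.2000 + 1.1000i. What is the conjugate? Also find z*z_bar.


z_bar = -17.2000 - 1.1000i
z*z_bar = (-17.2)^2 + 1.1^2 = 295.84 + 1.21 = 297.05

z_bar = -17.2000 - 1.1000i, z*z_bar = 297.05


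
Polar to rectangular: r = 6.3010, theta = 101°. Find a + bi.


a = 6.3010*cos(101°) = 6.3010*(-0.19081) = -1.2023
b = 6.3010*sin(101°) = 6.3010*0.981627 = 6.1852

-1.2023 + 6.1852i


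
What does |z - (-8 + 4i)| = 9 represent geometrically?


|z - z0| = r is a circle with center z0 and radius r.
Center = (-8, 4), radius = 9

Circle with center (-8, 4) and radius 9


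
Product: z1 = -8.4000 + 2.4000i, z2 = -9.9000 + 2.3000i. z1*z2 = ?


Real = -8.4*(-9.9) - 2.4*2.3 = 83.16 - 5.52 = 77.64
Imag = -8.4*2.3 - (9.9)*2.4 = -19.32 - (23.76) = -43.08

77.6400 - 43.0800i


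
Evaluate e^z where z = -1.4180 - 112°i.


e^-1.4180 = 0.2422
cos(-112°) = -0.3746
sin(-112°) = -0.9272
Real = 0.2422*(-0.3746) = -0.0907
Imag = 0.2422*(-0.9272) = -0.2246

-0.0907 - 0.2246i


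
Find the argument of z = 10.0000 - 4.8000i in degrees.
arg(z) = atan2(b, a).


Re = 10, Im = -4.8
arg = atan2(-4.8, 10) = -25.6410 degrees

arg(z) = -25.6410 degrees


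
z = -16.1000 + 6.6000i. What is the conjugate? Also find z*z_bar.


z_bar = -16.1000 - 6.6000i
z*z_bar = (-16.1)^2 + 6.6^2 = 259.21 + 43.56 = 302.77

z_bar = -16.1000 - 6.6000i, z*z_bar = 302.77


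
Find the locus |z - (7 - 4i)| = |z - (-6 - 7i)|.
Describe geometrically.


Equal distances means the locus is the perpendicular bisector of z1 and z2.
Midpoint = ((7+(-6))/2, (-4+(-7))/2) = (0.5000, -5.5000)

Perpendicular bisector through (0.5000, -5.5000)


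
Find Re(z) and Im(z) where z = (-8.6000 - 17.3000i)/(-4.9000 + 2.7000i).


Multiply by conjugate: (-8.6000 - 17.3000i)(-4.9000 - 2.7000i) / ((-4.9)^2 + 2.7^2)
Numerator real = -8.6*(-4.9) - (17.3)*2.7 = -4.57
Numerator imag = -17.3*(-4.9) - (-8.6)*2.7 = 107.99
Denominator = 31.3
Re(z) = -4.57/31.3 = -0.1460
Im(z) = 107.99/31.3 = 3.4502

Re(z) = -0.1460, Im(z) = 3.4502


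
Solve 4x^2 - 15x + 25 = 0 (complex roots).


disc = (-15)^2 - 4*4*25 = 225 - 400 = -175
sqrt(|disc|) = sqrt(175) = 13.2288
Real part = 15/(2*4) = 1.8750
Imag part = 13.2288/(2*4) = 1.6536

1.8750 ± 1.6536i


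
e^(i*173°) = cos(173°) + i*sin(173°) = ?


cos(173°) = -0.9925
sin(173°) = 0.1219

e^(i*173°) = -0.9925 + 0.1219i


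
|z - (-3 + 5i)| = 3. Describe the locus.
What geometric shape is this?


|z - z0| = r is a circle with center z0 and radius r.
Center = (-3, 5), radius = 3

Circle with center (-3, 5) and radius 3


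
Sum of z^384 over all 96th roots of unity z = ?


The roots are w_k = w^k with w = e^(2*pi*i/96), and (w^k)^384 = (w^384)^k.
So S = 1 + u + u^2 + ... + u^(95) with u = w^384.
384 = 4*96 + 0, so 384 is a multiple of 96 and u = (w^96)^4 = 1.
Every one of the 96 terms equals 1: S = 96

S = 96


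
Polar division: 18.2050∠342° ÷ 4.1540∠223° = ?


r = 18.2050 / 4.1540 = 4.3825
theta = 342° - 223° = 119° = 119° (mod 360)

4.3825 cis(119°)


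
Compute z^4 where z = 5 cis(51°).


r^4 = 5^4 = 625
n*theta = 4*51° = 204° = 204° (mod 360)
a = 625*cos(204°) = -570.9659
b = 625*sin(204°) = -254.2104

625 cis(204°) = -570.9659 - 254.2104i


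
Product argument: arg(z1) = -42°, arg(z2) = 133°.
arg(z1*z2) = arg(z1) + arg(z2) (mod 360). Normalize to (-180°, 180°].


arg(z1*z2) = -42° + 133° = 91°
Normalized to (-180°, 180°]: 91°

91°


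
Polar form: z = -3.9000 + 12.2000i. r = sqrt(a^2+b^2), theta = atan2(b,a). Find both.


r = sqrt(15.21+148.84) = sqrt(164.05) = 12.8082
theta = atan2(12.2, -3.9) = 107.7276 degrees

r = 12.8082, theta = 107.7276 degrees


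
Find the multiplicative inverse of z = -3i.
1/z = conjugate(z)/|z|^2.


|z|^2 = 0+9 = 9
1/z = (0 + 3i)/9

1/z = 0 + 0.3333i


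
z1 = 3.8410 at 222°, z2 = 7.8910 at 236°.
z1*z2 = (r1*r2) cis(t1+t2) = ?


r = 3.8410 * 7.8910 = 30.3093
theta = 222° + 236° = 458° = 98° (mod 360)

30.3093 cis(98°)


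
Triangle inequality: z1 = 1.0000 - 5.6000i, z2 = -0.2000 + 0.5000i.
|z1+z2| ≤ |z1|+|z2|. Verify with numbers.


|z1| = sqrt(1^2 + (-5.6)^2) = sqrt(32.36) = 5.6886
|z2| = sqrt((-0.2)^2 + 0.5^2) = sqrt(0.29) = 0.5385
z1+z2 = 0.8000 - 5.1000i
|z1+z2| = sqrt(26.65) = 5.1624
|z1|+|z2| = 5.6886 + 0.5385 = 6.2271

|z1+z2| = 5.1624 ≤ |z1|+|z2| = 6.2271 (verified)


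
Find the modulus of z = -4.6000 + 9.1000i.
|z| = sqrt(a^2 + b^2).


|z| = sqrt((-4.6)^2 + 9.1^2) = sqrt(21.16 + 82.81) = sqrt(103.97) = 10.1966

|z| = 10.1966


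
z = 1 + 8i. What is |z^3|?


|z| = sqrt(1+64) = sqrt(65) = 8.0623
|z^3| = |z|^3 = (sqrt(65))^3 = 65*sqrt(65)

|z^3| = 65*sqrt(65) ≈ 524.0468


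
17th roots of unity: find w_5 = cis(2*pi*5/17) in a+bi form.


Angle = 360*5/17 = 105.8824°
a = cos(105.8824°) = -0.2737
b = sin(105.8824°) = 0.9618

-0.2737 + 0.9618i


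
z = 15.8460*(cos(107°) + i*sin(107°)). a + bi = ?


a = 15.8460*cos(107°) = 15.8460*(-0.29237) = -4.6329
b = 15.8460*sin(107°) = 15.8460*0.956305 = 15.1536

-4.6329 + 15.1536i


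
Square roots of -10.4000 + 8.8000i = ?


|z| = sqrt(108.16+77.44) = 13.6235
sqrt((|z|+a)/2) = sqrt((13.6235+(-10.4))/2) = sqrt(1.6118) = 1.2695
sqrt((|z|-a)/2) = sqrt((13.6235-(-10.4))/2) = sqrt(12.0118) = 3.4658

±(1.2695 + 3.4658i) i.e. 1.2695 + 3.4658i and -1.2695 - 3.4658i


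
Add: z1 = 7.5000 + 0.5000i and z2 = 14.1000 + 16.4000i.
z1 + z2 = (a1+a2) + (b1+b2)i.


Real: 7.5 + 14.1 = 21.6
Imag: 0.5 + 16.4 = 16.9

21.6000 + 16.9000i


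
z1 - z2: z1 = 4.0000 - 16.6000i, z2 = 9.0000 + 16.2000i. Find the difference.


Real: 4 - 9 = -5
Imag: -16.6 - 16.2 = -32.8

-5.0000 - 32.8000i


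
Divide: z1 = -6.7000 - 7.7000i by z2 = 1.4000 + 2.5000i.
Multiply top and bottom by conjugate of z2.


Conjugate of z2 = 1.4000 - 2.5000i
Numerator: (-6.7000 - 7.7000i)(1.4000 - 2.5000i) = -28.6300 + 5.9700i
Denominator: 1.4^2 + 2.5^2 = 8.21
Result = (-28.6300 + 5.9700i)/8.21

-3.4872 + 0.7272i


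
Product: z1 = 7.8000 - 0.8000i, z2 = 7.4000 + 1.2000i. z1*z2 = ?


Real = 7.8*7.4 - (-0.8)*1.2 = 57.72 - (-0.96) = 58.68
Imag = 7.8*1.2 + 7.4*(-0.8) = 9.36 - (5.92) = 3.44

58.6800 + 3.4400i


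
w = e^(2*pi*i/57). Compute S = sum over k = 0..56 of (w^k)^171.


The roots are w_k = w^k with w = e^(2*pi*i/57), and (w^k)^171 = (w^171)^k.
So S = 1 + u + u^2 + ... + u^(56) with u = w^171.
171 = 3*57 + 0, so 171 is a multiple of 57 and u = (w^57)^3 = 1.
Every one of the 57 terms equals 1: S = 57

S = 57


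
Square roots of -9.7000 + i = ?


|z| = sqrt(94.09+1) = 9.7514
sqrt((|z|+a)/2) = sqrt((9.7514+(-9.7))/2) = sqrt(0.0257) = 0.1603
sqrt((|z|-a)/2) = sqrt((9.7514-(-9.7))/2) = sqrt(9.7257) = 3.1186

±(0.1603 + 3.1186i) i.e. 0.1603 + 3.1186i and -0.1603 - 3.1186i


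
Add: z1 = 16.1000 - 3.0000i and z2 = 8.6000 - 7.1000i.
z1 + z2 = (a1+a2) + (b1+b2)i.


Real: 16.1 + 8.6 = 24.7
Imag: -3 - 7.1 = -10.1

24.7000 - 10.1000i


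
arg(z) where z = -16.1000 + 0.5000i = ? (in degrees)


Re = -16.1, Im = 0.5
arg = atan2(0.5, -16.1) = 178.2212 degrees

arg(z) = 178.2212 degrees


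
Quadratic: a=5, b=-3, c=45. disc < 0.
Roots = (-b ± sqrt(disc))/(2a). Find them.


disc = (-3)^2 - 4*5*45 = 9 - 900 = -891
sqrt(|disc|) = sqrt(891) = 29.8496
Real part = 3/(2*5) = 0.3000
Imag part = 29.8496/(2*5) = 2.9850

0.3000 ± 2.9850i


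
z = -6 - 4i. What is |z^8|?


|z| = sqrt(36+16) = sqrt(52) = 7.2111
|z^8| = |z|^8 = (sqrt(52))^8 = 52^4 = 7311616

|z^8| = 7311616


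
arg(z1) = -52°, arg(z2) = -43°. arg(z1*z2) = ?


arg(z1*z2) = -52° - 43° = -95°
Normalized to (-180°, 180°]: -95°

-95°


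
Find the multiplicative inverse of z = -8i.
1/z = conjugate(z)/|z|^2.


|z|^2 = 0+64 = 64
1/z = (0 + 8i)/64

1/z = 0 + 0.1250i


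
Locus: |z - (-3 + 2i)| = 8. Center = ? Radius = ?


|z - z0| = r is a circle with center z0 and radius r.
Center = (-3, 2), radius = 8

Circle with center (-3, 2) and radius 8


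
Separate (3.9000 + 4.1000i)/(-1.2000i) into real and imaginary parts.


Multiply by conjugate: (3.9000 + 4.1000i)(1.2000i) / (0^2 + (-1.2)^2)
Numerator real = 3.9*0 + 4.1*(-1.2) = -4.92
Numerator imag = 4.1*0 - 3.9*(-1.2) = 4.68
Denominator = 1.44
Re(z) = -4.92/1.44 = -3.4167
Im(z) = 4.68/1.44 = 3.2500

Re(z) = -3.4167, Im(z) = 3.2500


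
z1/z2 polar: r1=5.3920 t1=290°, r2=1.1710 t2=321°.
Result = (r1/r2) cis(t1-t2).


r = 5.3920 / 1.1710 = 4.6046
theta = 290° - 321° = -31° = 329° (mod 360)

4.6046 cis(329°)


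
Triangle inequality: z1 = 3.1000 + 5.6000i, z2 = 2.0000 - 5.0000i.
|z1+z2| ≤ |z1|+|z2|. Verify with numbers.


|z1| = sqrt(3.1^2 + 5.6^2) = sqrt(40.97) = 6.4008
|z2| = sqrt(2^2 + (-5)^2) = sqrt(29) = 5.3852
z1+z2 = 5.1000 + 0.6000i
|z1+z2| = sqrt(26.37) = 5.1352
|z1|+|z2| = 6.4008 + 5.3852 = 11.7860

|z1+z2| = 5.1352 ≤ |z1|+|z2| = 11.7860 (verified)


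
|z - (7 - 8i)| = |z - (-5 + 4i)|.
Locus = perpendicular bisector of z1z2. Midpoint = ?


Equal distances means the locus is the perpendicular bisector of z1 and z2.
Midpoint = ((7+(-5))/2, (-8+4)/2) = (1.0000, -2.0000)

Perpendicular bisector through (1.0000, -2.0000)


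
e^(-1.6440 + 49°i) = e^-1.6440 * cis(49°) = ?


e^-1.6440 = 0.1932
cos(49°) = 0.6561
sin(49°) = 0.7547
Real = 0.1932*0.6561 = 0.1268
Imag = 0.1932*0.7547 = 0.1458

0.1268 + 0.1458i


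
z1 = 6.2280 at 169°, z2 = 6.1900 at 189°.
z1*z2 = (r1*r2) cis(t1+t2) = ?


r = 6.2280 * 6.1900 = 38.5513
theta = 169° + 189° = 358° = 358° (mod 360)

38.5513 cis(358°)


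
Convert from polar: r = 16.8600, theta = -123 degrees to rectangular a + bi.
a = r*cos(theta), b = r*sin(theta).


a = 16.8600*cos(-123°) = 16.8600*(-0.54464) = -9.1826
b = 16.8600*sin(-123°) = 16.8600*(-0.83867) = -14.1400

-9.1826 - 14.1400i


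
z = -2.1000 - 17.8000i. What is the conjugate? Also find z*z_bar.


z_bar = -2.1000 + 17.8000i
z*z_bar = (-2.1)^2 + (-17.8)^2 = 4.41 + 316.84 = 321.25

z_bar = -2.1000 + 17.8000i, z*z_bar = 321.25


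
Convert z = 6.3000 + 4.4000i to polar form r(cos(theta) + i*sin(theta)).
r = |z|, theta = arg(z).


r = sqrt(39.69+19.36) = sqrt(59.05) = 7.6844
theta = atan2(4.4, 6.3) = 34.9309 degrees

r = 7.6844, theta = 34.9309 degrees


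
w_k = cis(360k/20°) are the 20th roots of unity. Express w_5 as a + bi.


Angle = 360*5/20 = 90°
a = cos(90°) = 0
b = sin(90°) = 1.0000

0 + 1.0000i


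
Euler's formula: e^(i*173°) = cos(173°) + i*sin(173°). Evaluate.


cos(173°) = -0.9925
sin(173°) = 0.1219

e^(i*173°) = -0.9925 + 0.1219i


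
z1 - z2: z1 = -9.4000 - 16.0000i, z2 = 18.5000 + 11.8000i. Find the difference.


Real: -9.4 - 18.5 = -27.9
Imag: -16 - 11.8 = -27.8

-27.9000 - 27.8000i


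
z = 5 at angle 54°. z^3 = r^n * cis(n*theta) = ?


r^3 = 5^3 = 125
n*theta = 3*54° = 162° = 162° (mod 360)
a = 125*cos(162°) = -118.8821
b = 125*sin(162°) = 38.6271

125 cis(162°) = -118.8821 + 38.6271i


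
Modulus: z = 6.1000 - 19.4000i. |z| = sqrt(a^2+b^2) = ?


|z| = sqrt(6.1^2 + (-19.4)^2) = sqrt(37.21 + 376.36) = sqrt(413.57) = 20.3364

|z| = 20.3364


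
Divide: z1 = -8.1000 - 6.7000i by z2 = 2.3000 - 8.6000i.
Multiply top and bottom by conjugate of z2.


Conjugate of z2 = 2.3000 + 8.6000i
Numerator: (-8.1000 - 6.7000i)(2.3000 + 8.6000i) = 38.9900 - 85.0700i
Denominator: 2.3^2 + (-8.6)^2 = 79.25
Result = (38.9900 - 85.0700i)/79.25

0.4920 - 1.0734i


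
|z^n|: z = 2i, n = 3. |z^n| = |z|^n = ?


|z| = sqrt(0+4) = sqrt(4) = 2
|z^3| = |z|^3 = 2^3 = 8

|z^3| = 8


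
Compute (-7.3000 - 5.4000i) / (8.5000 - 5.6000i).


Conjugate of z2 = 8.5000 + 5.6000i
Numerator: (-7.3000 - 5.4000i)(8.5000 + 5.6000i) = -31.8100 - 86.7800i
Denominator: 8.5^2 + (-5.6)^2 = 103.61
Result = (-31.8100 - 86.7800i)/103.61

-0.3070 - 0.8376i


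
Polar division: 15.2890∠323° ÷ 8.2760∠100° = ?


r = 15.2890 / 8.2760 = 1.8474
theta = 323° - 100° = 223° = 223° (mod 360)

1.8474 cis(223°)


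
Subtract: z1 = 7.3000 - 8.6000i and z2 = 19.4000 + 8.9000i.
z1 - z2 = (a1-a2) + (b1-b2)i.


Real: 7.3 - 19.4 = -12.1
Imag: -8.6 - 8.9 = -17.5

-12.1000 - 17.5000i


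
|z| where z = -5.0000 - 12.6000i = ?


|z| = sqrt((-5)^2 + (-12.6)^2) = sqrt(25 + 158.76) = sqrt(183.76) = 13.5558

|z| = 13.5558


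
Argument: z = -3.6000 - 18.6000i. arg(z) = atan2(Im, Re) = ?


Re = -3.6, Im = -18.6
arg = atan2(-18.6, -3.6) = -100.9541 degrees

arg(z) = -100.9541 degrees


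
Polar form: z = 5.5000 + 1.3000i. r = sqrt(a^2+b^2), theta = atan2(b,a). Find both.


r = sqrt(30.25+1.69) = sqrt(31.94) = 5.6515
theta = atan2(1.3, 5.5) = 13.2986 degrees

r = 5.6515, theta = 13.2986 degrees


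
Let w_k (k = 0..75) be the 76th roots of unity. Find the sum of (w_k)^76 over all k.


The roots are w_k = w^k with w = e^(2*pi*i/76), and (w^k)^76 = (w^76)^k.
So S = 1 + u + u^2 + ... + u^(75) with u = w^76.
76 = 1*76 + 0, so 76 is a multiple of 76 and u = (w^76)^1 = 1.
Every one of the 76 terms equals 1: S = 76

S = 76


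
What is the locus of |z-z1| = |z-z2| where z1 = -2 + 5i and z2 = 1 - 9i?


Equal distances means the locus is the perpendicular bisector of z1 and z2.
Midpoint = ((-2+1)/2, (5+(-9))/2) = (-0.5000, -2.0000)

Perpendicular bisector through (-0.5000, -2.0000)


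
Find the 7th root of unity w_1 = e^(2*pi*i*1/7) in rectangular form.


Angle = 360*1/7 = 51.4286°
a = cos(51.4286°) = 0.6235
b = sin(51.4286°) = 0.7818

0.6235 + 0.7818i


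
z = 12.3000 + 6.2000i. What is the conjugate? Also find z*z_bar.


z_bar = 12.3000 - 6.2000i
z*z_bar = 12.3^2 + 6.2^2 = 151.29 + 38.44 = 189.73

z_bar = 12.3000 - 6.2000i, z*z_bar = 189.73


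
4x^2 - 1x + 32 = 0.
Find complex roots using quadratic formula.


disc = (-1)^2 - 4*4*32 = 1 - 512 = -511
sqrt(|disc|) = sqrt(511) = 22.6053
Real part = 1/(2*4) = 0.1250
Imag part = 22.6053/(2*4) = 2.8257

0.1250 ± 2.8257i


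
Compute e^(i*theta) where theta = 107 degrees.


cos(107°) = -0.2924
sin(107°) = 0.9563

e^(i*107°) = -0.2924 + 0.9563i


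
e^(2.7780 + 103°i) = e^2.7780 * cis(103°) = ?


e^2.7780 = 16.0868
cos(103°) = -0.22495
sin(103°) = 0.97437
Real = 16.0868*(-0.22495) = -3.6187
Imag = 16.0868*0.97437 = 15.6745

-3.6187 + 15.6745i


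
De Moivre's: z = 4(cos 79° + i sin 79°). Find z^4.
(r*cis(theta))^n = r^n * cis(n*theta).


r^4 = 4^4 = 256
n*theta = 4*79° = 316° = 316° (mod 360)
a = 256*cos(316°) = 184.1510
b = 256*sin(316°) = -177.8325

256 cis(316°) = 184.1510 - 177.8325i


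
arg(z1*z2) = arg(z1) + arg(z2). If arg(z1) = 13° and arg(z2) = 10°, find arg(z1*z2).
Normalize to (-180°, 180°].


arg(z1*z2) = 13° + 10° = 23°
Normalized to (-180°, 180°]: 23°

23°


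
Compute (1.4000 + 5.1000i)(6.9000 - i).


Real = 1.4*6.9 - 5.1*(-1) = 9.66 - (-5.1) = 14.76
Imag = 1.4*(-1) + 6.9*5.1 = -1.4 + 35.19 = 33.79

14.7600 + 33.7900i


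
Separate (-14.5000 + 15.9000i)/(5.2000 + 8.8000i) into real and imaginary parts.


Multiply by conjugate: (-14.5000 + 15.9000i)(5.2000 - 8.8000i) / (5.2^2 + 8.8^2)
Numerator real = -14.5*5.2 + 15.9*8.8 = 64.52
Numerator imag = 15.9*5.2 - (-14.5)*8.8 = 210.28
Denominator = 104.48
Re(z) = 64.52/104.48 = 0.6175
Im(z) = 210.28/104.48 = 2.0126

Re(z) = 0.6175, Im(z) = 2.0126


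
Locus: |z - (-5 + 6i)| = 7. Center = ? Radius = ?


|z - z0| = r is a circle with center z0 and radius r.
Center = (-5, 6), radius = 7

Circle with center (-5, 6) and radius 7


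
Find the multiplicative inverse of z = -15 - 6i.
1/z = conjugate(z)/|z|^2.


|z|^2 = 225+36 = 261
1/z = (-15 + 6i)/261

1/z = -0.0575 + 0.0230i


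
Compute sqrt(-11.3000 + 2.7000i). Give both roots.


|z| = sqrt(127.69+7.29) = 11.6181
sqrt((|z|+a)/2) = sqrt((11.6181+(-11.3))/2) = sqrt(0.1590) = 0.3988
sqrt((|z|-a)/2) = sqrt((11.6181-(-11.3))/2) = sqrt(11.4590) = 3.3851

±(0.3988 + 3.3851i) i.e. 0.3988 + 3.3851i and -0.3988 - 3.3851i


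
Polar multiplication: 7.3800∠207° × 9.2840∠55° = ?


r = 7.3800 * 9.2840 = 68.5159
theta = 207° + 55° = 262° = 262° (mod 360)

68.5159 cis(262°)


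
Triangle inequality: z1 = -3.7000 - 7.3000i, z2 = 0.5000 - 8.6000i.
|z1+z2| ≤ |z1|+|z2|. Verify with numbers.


|z1| = sqrt((-3.7)^2 + (-7.3)^2) = sqrt(66.98) = 8.1841
|z2| = sqrt(0.5^2 + (-8.6)^2) = sqrt(74.21) = 8.6145
z1+z2 = -3.2000 - 15.9000i
|z1+z2| = sqrt(263.05) = 16.2188
|z1|+|z2| = 8.1841 + 8.6145 = 16.7986

|z1+z2| = 16.2188 ≤ |z1|+|z2| = 16.7986 (verified)


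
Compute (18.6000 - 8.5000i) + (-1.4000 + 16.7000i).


Real: 18.6 - 1.4 = 17.2
Imag: -8.5 + 16.7 = 8.2

17.2000 + 8.2000i


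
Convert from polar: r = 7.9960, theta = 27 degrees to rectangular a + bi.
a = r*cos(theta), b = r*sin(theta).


a = 7.9960*cos(27°) = 7.9960*0.89101 = 7.1245
b = 7.9960*sin(27°) = 7.9960*0.45399 = 3.6301

7.1245 + 3.6301i


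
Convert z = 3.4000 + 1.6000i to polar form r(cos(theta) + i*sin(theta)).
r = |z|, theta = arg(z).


r = sqrt(11.56+2.56) = sqrt(14.12) = 3.7577
theta = atan2(1.6, 3.4) = 25.2011 degrees

r = 3.7577, theta = 25.2011 degrees


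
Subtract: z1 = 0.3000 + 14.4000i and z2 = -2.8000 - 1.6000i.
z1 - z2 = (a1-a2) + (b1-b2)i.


Real: 0.3 + 2.8 = 3.1
Imag: 14.4 + 1.6 = 16

3.1000 + 16.0000i


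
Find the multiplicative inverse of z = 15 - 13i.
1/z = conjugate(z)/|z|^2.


|z|^2 = 225+169 = 394
1/z = (15 + 13i)/394

1/z = 0.0381 + 0.0330i


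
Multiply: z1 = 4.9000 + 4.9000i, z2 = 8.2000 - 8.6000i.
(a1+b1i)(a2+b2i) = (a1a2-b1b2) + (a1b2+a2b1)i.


Real = 4.9*8.2 - 4.9*(-8.6) = 40.18 - (-42.14) = 82.32
Imag = 4.9*(-8.6) + 8.2*4.9 = -42.14 + 40.18 = -1.96

82.3200 - 1.9600i


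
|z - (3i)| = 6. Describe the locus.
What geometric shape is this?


|z - z0| = r is a circle with center z0 and radius r.
Center = (0, 3), radius = 6

Circle with center (0, 3) and radius 6


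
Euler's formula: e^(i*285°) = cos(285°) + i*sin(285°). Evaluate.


cos(285°) = 0.2588
sin(285°) = -0.9659

e^(i*285°) = 0.2588 - 0.9659i


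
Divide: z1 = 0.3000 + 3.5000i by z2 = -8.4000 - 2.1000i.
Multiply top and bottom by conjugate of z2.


Conjugate of z2 = -8.4000 + 2.1000i
Numerator: (0.3000 + 3.5000i)(-8.4000 + 2.1000i) = -9.8700 - 28.7700i
Denominator: (-8.4)^2 + (-2.1)^2 = 74.97
Result = (-9.8700 - 28.7700i)/74.97

-0.1317 - 0.3838i


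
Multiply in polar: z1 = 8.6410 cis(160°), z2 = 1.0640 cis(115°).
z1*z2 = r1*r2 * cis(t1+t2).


r = 8.6410 * 1.0640 = 9.1940
theta = 160° + 115° = 275° = 275° (mod 360)

9.1940 cis(275°)


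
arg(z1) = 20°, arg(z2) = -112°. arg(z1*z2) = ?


arg(z1*z2) = 20° - 112° = -92°
Normalized to (-180°, 180°]: -92°

-92°


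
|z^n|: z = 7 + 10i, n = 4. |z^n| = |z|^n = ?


|z| = sqrt(49+100) = sqrt(149) = 12.2066
|z^4| = |z|^4 = (sqrt(149))^4 = 149^2 = 22201

|z^4| = 22201


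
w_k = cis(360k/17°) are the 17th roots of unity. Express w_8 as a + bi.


Angle = 360*8/17 = 169.4118°
a = cos(169.4118°) = -0.9830
b = sin(169.4118°) = 0.1837

-0.9830 + 0.1837i


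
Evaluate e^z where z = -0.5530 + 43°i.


e^-0.5530 = 0.5752
cos(43°) = 0.7314
sin(43°) = 0.682
Real = 0.5752*0.7314 = 0.4207
Imag = 0.5752*0.682 = 0.3923

0.4207 + 0.3923i


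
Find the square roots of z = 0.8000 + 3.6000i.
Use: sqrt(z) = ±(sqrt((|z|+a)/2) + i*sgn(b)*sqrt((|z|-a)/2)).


|z| = sqrt(0.64+12.96) = 3.6878
sqrt((|z|+a)/2) = sqrt((3.6878+0.8)/2) = sqrt(2.2439) = 1.4980
sqrt((|z|-a)/2) = sqrt((3.6878-0.8)/2) = sqrt(1.4439) = 1.2016

±(1.4980 + 1.2016i) i.e. 1.4980 + 1.2016i and -1.4980 - 1.2016i


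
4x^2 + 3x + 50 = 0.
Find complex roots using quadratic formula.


disc = 3^2 - 4*4*50 = 9 - 800 = -791
sqrt(|disc|) = sqrt(791) = 28.1247
Real part = -3/(2*4) = -0.3750
Imag part = 28.1247/(2*4) = 3.5156

-0.3750 ± 3.5156i


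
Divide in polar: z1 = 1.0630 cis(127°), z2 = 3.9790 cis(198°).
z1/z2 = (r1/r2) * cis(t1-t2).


r = 1.0630 / 3.9790 = 0.2672
theta = 127° - 198° = -71° = 289° (mod 360)

0.2672 cis(289°)


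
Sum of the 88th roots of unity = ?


The sum of all 88th roots of unity is 0.
Geometric series: (1 - w^88)/(1 - w) = (1-1)/(1-w) = 0 since w^88 = 1, w ≠ 1.
Alternatively: coefficient of z^87 in z^88 - 1 is 0.

0


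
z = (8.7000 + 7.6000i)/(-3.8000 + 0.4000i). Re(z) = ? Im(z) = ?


Multiply by conjugate: (8.7000 + 7.6000i)(-3.8000 - 0.4000i) / ((-3.8)^2 + 0.4^2)
Numerator real = 8.7*(-3.8) + 7.6*0.4 = -30.02
Numerator imag = 7.6*(-3.8) - 8.7*0.4 = -32.36
Denominator = 14.6
Re(z) = -30.02/14.6 = -2.0562
Im(z) = -32.36/14.6 = -2.2164

Re(z) = -2.0562, Im(z) = -2.2164


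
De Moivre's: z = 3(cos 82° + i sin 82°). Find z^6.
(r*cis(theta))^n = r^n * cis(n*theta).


r^6 = 3^6 = 729
n*theta = 6*82° = 492° = 132° (mod 360)
a = 729*cos(132°) = -487.7962
b = 729*sin(132°) = 541.7526

729 cis(132°) = -487.7962 + 541.7526i


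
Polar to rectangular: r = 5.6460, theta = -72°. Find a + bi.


a = 5.6460*cos(-72°) = 5.6460*0.30902 = 1.7447
b = 5.6460*sin(-72°) = 5.6460*(-0.95106) = -5.3697

1.7447 - 5.3697i


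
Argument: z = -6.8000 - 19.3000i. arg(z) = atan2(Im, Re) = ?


Re = -6.8, Im = -19.3
arg = atan2(-19.3, -6.8) = -109.4090 degrees

arg(z) = -109.4090 degrees


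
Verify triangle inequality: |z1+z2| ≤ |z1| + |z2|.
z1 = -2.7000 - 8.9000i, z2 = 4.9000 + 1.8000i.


|z1| = sqrt((-2.7)^2 + (-8.9)^2) = sqrt(86.5) = 9.3005
|z2| = sqrt(4.9^2 + 1.8^2) = sqrt(27.25) = 5.2202
z1+z2 = 2.2000 - 7.1000i
|z1+z2| = sqrt(55.25) = 7.4330
|z1|+|z2| = 9.3005 + 5.2202 = 14.5207

|z1+z2| = 7.4330 ≤ |z1|+|z2| = 14.5207 (verified)


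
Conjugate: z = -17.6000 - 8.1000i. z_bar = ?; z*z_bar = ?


z_bar = -17.6000 + 8.1000i
z*z_bar = (-17.6)^2 + (-8.1)^2 = 309.76 + 65.61 = 375.37

z_bar = -17.6000 + 8.1000i, z*z_bar = 375.37


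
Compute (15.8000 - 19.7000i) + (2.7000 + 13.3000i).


Real: 15.8 + 2.7 = 18.5
Imag: -19.7 + 13.3 = -6.4

18.5000 - 6.4000i


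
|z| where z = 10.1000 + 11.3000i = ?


|z| = sqrt(10.1^2 + 11.3^2) = sqrt(102.01 + 127.69) = sqrt(229.7) = 15.1559

|z| = 15.1559


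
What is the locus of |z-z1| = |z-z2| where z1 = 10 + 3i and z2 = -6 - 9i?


Equal distances means the locus is the perpendicular bisector of z1 and z2.
Midpoint = ((10+(-6))/2, (3+(-9))/2) = (2.0000, -3.0000)

Perpendicular bisector through (2.0000, -3.0000)


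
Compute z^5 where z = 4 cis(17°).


r^5 = 4^5 = 1024
n*theta = 5*17° = 85° = 85° (mod 360)
a = 1024*cos(85°) = 89.2475
b = 1024*sin(85°) = 1020.1034

1024 cis(85°) = 89.2475 + 1020.1034i


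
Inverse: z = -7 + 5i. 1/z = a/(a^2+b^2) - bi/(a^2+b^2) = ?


|z|^2 = 49+25 = 74
1/z = (-7 - 5i)/74

1/z = -0.0946 - 0.0676i


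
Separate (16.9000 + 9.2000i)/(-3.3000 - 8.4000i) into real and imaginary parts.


Multiply by conjugate: (16.9000 + 9.2000i)(-3.3000 + 8.4000i) / ((-3.3)^2 + (-8.4)^2)
Numerator real = 16.9*(-3.3) + 9.2*(-8.4) = -133.05
Numerator imag = 9.2*(-3.3) - 16.9*(-8.4) = 111.6
Denominator = 81.45
Re(z) = -133.05/81.45 = -1.6335
Im(z) = 111.6/81.45 = 1.3702

Re(z) = -1.6335, Im(z) = 1.3702


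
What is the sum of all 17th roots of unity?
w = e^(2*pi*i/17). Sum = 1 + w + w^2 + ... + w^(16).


The sum of all 17th roots of unity is 0.
Geometric series: (1 - w^17)/(1 - w) = (1-1)/(1-w) = 0 since w^17 = 1, w ≠ 1.
Alternatively: coefficient of z^16 in z^17 - 1 is 0.

0


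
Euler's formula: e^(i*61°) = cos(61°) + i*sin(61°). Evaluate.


cos(61°) = 0.4848
sin(61°) = 0.8746

e^(i*61°) = 0.4848 + 0.8746i


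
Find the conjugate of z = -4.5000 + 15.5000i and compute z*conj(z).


z_bar = -4.5000 - 15.5000i
z*z_bar = (-4.5)^2 + 15.5^2 = 20.25 + 240.25 = 260.5

z_bar = -4.5000 - 15.5000i, z*z_bar = 260.5


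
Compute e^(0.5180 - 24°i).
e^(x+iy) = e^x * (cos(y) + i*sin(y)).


e^0.5180 = 1.6787
cos(-24°) = 0.9135
sin(-24°) = -0.40674
Real = 1.6787*0.9135 = 1.5335
Imag = 1.6787*(-0.40674) = -0.6828

1.5335 - 0.6828i


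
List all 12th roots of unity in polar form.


The 12th roots of unity are cis(360k/12°) for k=0..11
Angle step = 360/12 = 30°
Primitive root: cis(30°)
Primitive root = 0.8660 + 0.5000i

12 roots at angles: 0°, 30°, 60°, 90°, 120°, 150°, 180°, 210°, 240°, 270°, 300°, 330°


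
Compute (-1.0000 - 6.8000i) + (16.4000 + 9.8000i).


Real: -1 + 16.4 = 15.4
Imag: -6.8 + 9.8 = 3

15.4000 + 3.0000i


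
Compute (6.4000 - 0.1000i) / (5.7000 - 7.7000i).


Conjugate of z2 = 5.7000 + 7.7000i
Numerator: (6.4000 - 0.1000i)(5.7000 + 7.7000i) = 37.2500 + 48.7100i
Denominator: 5.7^2 + (-7.7)^2 = 91.78
Result = (37.2500 + 48.7100i)/91.78

0.4059 + 0.5307i


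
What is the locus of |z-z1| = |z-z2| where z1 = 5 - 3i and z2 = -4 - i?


Equal distances means the locus is the perpendicular bisector of z1 and z2.
Midpoint = ((5+(-4))/2, (-3+(-1))/2) = (0.5000, -2.0000)

Perpendicular bisector through (0.5000, -2.0000)


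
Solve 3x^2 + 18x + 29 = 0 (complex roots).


disc = 18^2 - 4*3*29 = 324 - 348 = -24
sqrt(|disc|) = sqrt(24) = 4.8990
Real part = -18/(2*3) = -3.0000
Imag part = 4.8990/(2*3) = 0.8165

-3.0000 ± 0.8165i


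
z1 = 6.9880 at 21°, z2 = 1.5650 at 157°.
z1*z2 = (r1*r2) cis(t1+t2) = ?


r = 6.9880 * 1.5650 = 10.9362
theta = 21° + 157° = 178° = 178° (mod 360)

10.9362 cis(178°)


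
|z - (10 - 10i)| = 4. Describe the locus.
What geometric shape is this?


|z - z0| = r is a circle with center z0 and radius r.
Center = (10, -10), radius = 4

Circle with center (10, -10) and radius 4


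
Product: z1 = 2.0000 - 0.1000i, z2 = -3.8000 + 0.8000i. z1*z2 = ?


Real = 2*(-3.8) - (-0.1)*0.8 = -7.6 - (-0.08) = -7.52
Imag = 2*0.8 - (3.8)*(-0.1) = 1.6 + 0.38 = 1.98

-7.5200 + 1.9800i


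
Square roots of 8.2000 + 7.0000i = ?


|z| = sqrt(67.24+49) = 10.7815
sqrt((|z|+a)/2) = sqrt((10.7815+8.2)/2) = sqrt(9.4907) = 3.0807
sqrt((|z|-a)/2) = sqrt((10.7815-8.2)/2) = sqrt(1.2907) = 1.1361

±(3.0807 + 1.1361i) i.e. 3.0807 + 1.1361i and -3.0807 - 1.1361i


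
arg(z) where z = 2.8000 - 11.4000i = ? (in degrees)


Re = 2.8, Im = -11.4
arg = atan2(-11.4, 2.8) = -76.2005 degrees

arg(z) = -76.2005 degrees


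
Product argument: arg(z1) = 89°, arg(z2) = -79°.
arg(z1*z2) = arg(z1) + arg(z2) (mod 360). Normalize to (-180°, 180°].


arg(z1*z2) = 89° - 79° = 10°
Normalized to (-180°, 180°]: 10°

10°


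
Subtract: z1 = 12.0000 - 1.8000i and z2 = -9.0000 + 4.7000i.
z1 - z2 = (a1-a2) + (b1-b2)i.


Real: 12 + 9 = 21
Imag: -1.8 - 4.7 = -6.5

21.0000 - 6.5000i


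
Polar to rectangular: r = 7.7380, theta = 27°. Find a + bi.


a = 7.7380*cos(27°) = 7.7380*0.891 = 6.8946
b = 7.7380*sin(27°) = 7.7380*0.45399 = 3.5130

6.8946 + 3.5130i


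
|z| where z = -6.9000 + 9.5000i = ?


|z| = sqrt((-6.9)^2 + 9.5^2) = sqrt(47.61 + 90.25) = sqrt(137.86) = 11.7414

|z| = 11.7414


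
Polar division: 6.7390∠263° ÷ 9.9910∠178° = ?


r = 6.7390 / 9.9910 = 0.6745
theta = 263° - 178° = 85° = 85° (mod 360)

0.6745 cis(85°)


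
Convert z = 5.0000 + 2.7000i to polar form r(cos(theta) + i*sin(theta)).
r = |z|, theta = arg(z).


r = sqrt(25+7.29) = sqrt(32.29) = 5.6824
theta = atan2(2.7, 5) = 28.3690 degrees

r = 5.6824, theta = 28.3690 degrees


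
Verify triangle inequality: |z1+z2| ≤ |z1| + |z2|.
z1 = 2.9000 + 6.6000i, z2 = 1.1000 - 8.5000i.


|z1| = sqrt(2.9^2 + 6.6^2) = sqrt(51.97) = 7.2090
|z2| = sqrt(1.1^2 + (-8.5)^2) = sqrt(73.46) = 8.5709
z1+z2 = 4.0000 - 1.9000i
|z1+z2| = sqrt(19.61) = 4.4283
|z1|+|z2| = 7.2090 + 8.5709 = 15.7799

|z1+z2| = 4.4283 ≤ |z1|+|z2| = 15.7799 (verified)


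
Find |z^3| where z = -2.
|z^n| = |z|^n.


|z| = sqrt(4+0) = sqrt(4) = 2
|z^3| = |z|^3 = 2^3 = 8

|z^3| = 8


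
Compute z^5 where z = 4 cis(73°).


r^5 = 4^5 = 1024
n*theta = 5*73° = 365° = 5° (mod 360)
a = 1024*cos(5°) = 1020.1034
b = 1024*sin(5°) = 89.2475

1024 cis(5°) = 1020.1034 + 89.2475i


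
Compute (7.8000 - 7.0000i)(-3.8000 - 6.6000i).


Real = 7.8*(-3.8) - (-7)*(-6.6) = -29.64 - 46.2 = -75.84
Imag = 7.8*(-6.6) - (3.8)*(-7) = -51.48 + 26.6 = -24.88

-75.8400 - 24.8800i


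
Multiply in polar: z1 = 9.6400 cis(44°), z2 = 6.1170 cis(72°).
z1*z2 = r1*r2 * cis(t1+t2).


r = 9.6400 * 6.1170 = 58.9679
theta = 44° + 72° = 116° = 116° (mod 360)

58.9679 cis(116°)


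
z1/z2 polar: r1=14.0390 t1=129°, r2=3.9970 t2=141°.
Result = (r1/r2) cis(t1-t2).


r = 14.0390 / 3.9970 = 3.5124
theta = 129° - 141° = -12° = 348° (mod 360)

3.5124 cis(348°)


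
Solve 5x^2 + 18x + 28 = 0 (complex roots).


disc = 18^2 - 4*5*28 = 324 - 560 = -236
sqrt(|disc|) = sqrt(236) = 15.3623
Real part = -18/(2*5) = -1.8000
Imag part = 15.3623/(2*5) = 1.5362

-1.8000 ± 1.5362i


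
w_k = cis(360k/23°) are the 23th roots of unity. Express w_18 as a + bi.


Angle = 360*18/23 = 281.7391°
a = cos(281.7391°) = 0.2035
b = sin(281.7391°) = -0.9791

0.2035 - 0.9791i


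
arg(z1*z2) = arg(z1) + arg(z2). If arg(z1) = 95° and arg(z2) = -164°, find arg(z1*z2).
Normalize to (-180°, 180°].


arg(z1*z2) = 95° - 164° = -69°
Normalized to (-180°, 180°]: -69°

-69°


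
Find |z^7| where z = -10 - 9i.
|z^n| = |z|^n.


|z| = sqrt(100+81) = sqrt(181) = 13.4536
|z^7| = |z|^7 = (sqrt(181))^7 = 181^3 * sqrt(181) = 5929741*sqrt(181)

|z^7| = 5929741*sqrt(181) ≈ 79776506.1105


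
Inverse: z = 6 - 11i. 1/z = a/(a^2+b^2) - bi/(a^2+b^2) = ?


|z|^2 = 36+121 = 157
1/z = (6 + 11i)/157

1/z = 0.0382 + 0.0701i


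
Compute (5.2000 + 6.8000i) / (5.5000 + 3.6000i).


Conjugate of z2 = 5.5000 - 3.6000i
Numerator: (5.2000 + 6.8000i)(5.5000 - 3.6000i) = 53.0800 + 18.6800i
Denominator: 5.5^2 + 3.6^2 = 43.21
Result = (53.0800 + 18.6800i)/43.21

1.2284 + 0.4323i


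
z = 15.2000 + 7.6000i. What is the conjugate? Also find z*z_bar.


z_bar = 15.2000 - 7.6000i
z*z_bar = 15.2^2 + 7.6^2 = 231.04 + 57.76 = 288.8

z_bar = 15.2000 - 7.6000i, z*z_bar = 288.8


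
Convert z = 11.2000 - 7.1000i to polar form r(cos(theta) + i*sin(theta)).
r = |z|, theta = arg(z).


r = sqrt(125.44+50.41) = sqrt(175.85) = 13.2608
theta = atan2(-7.1, 11.2) = -32.3718 degrees

r = 13.2608, theta = -32.3718 degrees


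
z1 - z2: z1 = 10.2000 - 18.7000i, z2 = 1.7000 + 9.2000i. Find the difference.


Real: 10.2 - 1.7 = 8.5
Imag: -18.7 - 9.2 = -27.9

8.5000 - 27.9000i


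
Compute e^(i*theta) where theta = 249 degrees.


cos(249°) = -0.3584
sin(249°) = -0.9336

e^(i*249°) = -0.3584 - 0.9336i


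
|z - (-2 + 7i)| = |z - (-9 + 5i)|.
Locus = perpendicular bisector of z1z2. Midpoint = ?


Equal distances means the locus is the perpendicular bisector of z1 and z2.
Midpoint = ((-2+(-9))/2, (7+5)/2) = (-5.5000, 6.0000)

Perpendicular bisector through (-5.5000, 6.0000)


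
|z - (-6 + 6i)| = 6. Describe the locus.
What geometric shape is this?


|z - z0| = r is a circle with center z0 and radius r.
Center = (-6, 6), radius = 6

Circle with center (-6, 6) and radius 6


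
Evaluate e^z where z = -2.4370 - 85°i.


e^-2.4370 = 0.0874
cos(-85°) = 0.0872
sin(-85°) = -0.9962
Real = 0.0874*0.0872 = 0.0076
Imag = 0.0874*(-0.9962) = -0.0871

0.0076 - 0.0871i


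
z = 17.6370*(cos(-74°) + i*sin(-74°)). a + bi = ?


a = 17.6370*cos(-74°) = 17.6370*0.275637 = 4.8614
b = 17.6370*sin(-74°) = 17.6370*(-0.961262) = -16.9538

4.8614 - 16.9538i


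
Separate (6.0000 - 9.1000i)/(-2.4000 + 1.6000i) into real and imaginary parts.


Multiply by conjugate: (6.0000 - 9.1000i)(-2.4000 - 1.6000i) / ((-2.4)^2 + 1.6^2)
Numerator real = 6*(-2.4) - (9.1)*1.6 = -28.96
Numerator imag = -9.1*(-2.4) - 6*1.6 = 12.24
Denominator = 8.32
Re(z) = -28.96/8.32 = -3.4808
Im(z) = 12.24/8.32 = 1.4712

Re(z) = -3.4808, Im(z) = 1.4712


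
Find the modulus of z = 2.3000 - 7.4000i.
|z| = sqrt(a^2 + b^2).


|z| = sqrt(2.3^2 + (-7.4)^2) = sqrt(5.29 + 54.76) = sqrt(60.05) = 7.7492

|z| = 7.7492


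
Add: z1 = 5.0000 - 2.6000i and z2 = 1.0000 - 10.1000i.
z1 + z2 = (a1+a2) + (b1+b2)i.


Real: 5 + 1 = 6
Imag: -2.6 - 10.1 = -12.7

6.0000 - 12.7000i


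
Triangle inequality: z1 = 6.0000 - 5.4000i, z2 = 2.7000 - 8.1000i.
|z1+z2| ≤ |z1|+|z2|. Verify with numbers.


|z1| = sqrt(6^2 + (-5.4)^2) = sqrt(65.16) = 8.0722
|z2| = sqrt(2.7^2 + (-8.1)^2) = sqrt(72.9) = 8.5381
z1+z2 = 8.7000 - 13.5000i
|z1+z2| = sqrt(257.94) = 16.0605
|z1|+|z2| = 8.0722 + 8.5381 = 16.6103

|z1+z2| = 16.0605 ≤ |z1|+|z2| = 16.6103 (verified)


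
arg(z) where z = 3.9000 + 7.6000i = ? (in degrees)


Re = 3.9, Im = 7.6
arg = atan2(7.6, 3.9) = 62.8350 degrees

arg(z) = 62.8350 degrees


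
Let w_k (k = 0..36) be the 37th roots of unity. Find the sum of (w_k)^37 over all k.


The roots are w_k = w^k with w = e^(2*pi*i/37), and (w^k)^37 = (w^37)^k.
So S = 1 + u + u^2 + ... + u^(36) with u = w^37.
37 = 1*37 + 0, so 37 is a multiple of 37 and u = (w^37)^1 = 1.
Every one of the 37 terms equals 1: S = 37

S = 37


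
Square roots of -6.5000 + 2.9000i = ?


|z| = sqrt(42.25+8.41) = 7.1176
sqrt((|z|+a)/2) = sqrt((7.1176+(-6.5))/2) = sqrt(0.3088) = 0.5557
sqrt((|z|-a)/2) = sqrt((7.1176-(-6.5))/2) = sqrt(6.8088) = 2.6094

±(0.5557 + 2.6094i) i.e. 0.5557 + 2.6094i and -0.5557 - 2.6094i


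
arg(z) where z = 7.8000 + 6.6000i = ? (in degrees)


Re = 7.8, Im = 6.6
arg = atan2(6.6, 7.8) = 40.2364 degrees

arg(z) = 40.2364 degrees


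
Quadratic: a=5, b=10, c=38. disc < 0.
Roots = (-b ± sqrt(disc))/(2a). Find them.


disc = 10^2 - 4*5*38 = 100 - 760 = -660
sqrt(|disc|) = sqrt(660) = 25.6905
Real part = -10/(2*5) = -1.0000
Imag part = 25.6905/(2*5) = 2.5690

-1.0000 ± 2.5690i


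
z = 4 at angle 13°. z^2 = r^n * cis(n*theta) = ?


r^2 = 4^2 = 16
n*theta = 2*13° = 26° = 26° (mod 360)
a = 16*cos(26°) = 14.3807
b = 16*sin(26°) = 7.0139

16 cis(26°) = 14.3807 + 7.0139i


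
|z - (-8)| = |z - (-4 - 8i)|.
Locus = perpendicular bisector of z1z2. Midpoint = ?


Equal distances means the locus is the perpendicular bisector of z1 and z2.
Midpoint = ((-8+(-4))/2, (0+(-8))/2) = (-6.0000, -4.0000)

Perpendicular bisector through (-6.0000, -4.0000)


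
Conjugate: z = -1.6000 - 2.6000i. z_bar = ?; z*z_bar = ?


z_bar = -1.6000 + 2.6000i
z*z_bar = (-1.6)^2 + (-2.6)^2 = 2.56 + 6.76 = 9.32

z_bar = -1.6000 + 2.6000i, z*z_bar = 9.32


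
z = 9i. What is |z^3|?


|z| = sqrt(0+81) = sqrt(81) = 9
|z^3| = |z|^3 = 9^3 = 729

|z^3| = 729


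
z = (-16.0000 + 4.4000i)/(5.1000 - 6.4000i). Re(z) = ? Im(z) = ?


Multiply by conjugate: (-16.0000 + 4.4000i)(5.1000 + 6.4000i) / (5.1^2 + (-6.4)^2)
Numerator real = -16*5.1 + 4.4*(-6.4) = -109.76
Numerator imag = 4.4*5.1 - (-16)*(-6.4) = -79.96
Denominator = 66.97
Re(z) = -109.76/66.97 = -1.6389
Im(z) = -79.96/66.97 = -1.1940

Re(z) = -1.6389, Im(z) = -1.1940


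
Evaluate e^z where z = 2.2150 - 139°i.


e^2.2150 = 9.1614
cos(-139°) = -0.75471
sin(-139°) = -0.65606
Real = 9.1614*(-0.75471) = -6.9142
Imag = 9.1614*(-0.65606) = -6.0104

-6.9142 - 6.0104i


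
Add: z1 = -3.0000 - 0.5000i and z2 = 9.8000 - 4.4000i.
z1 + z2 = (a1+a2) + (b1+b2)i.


Real: -3 + 9.8 = 6.8
Imag: -0.5 - 4.4 = -4.9

6.8000 - 4.9000i


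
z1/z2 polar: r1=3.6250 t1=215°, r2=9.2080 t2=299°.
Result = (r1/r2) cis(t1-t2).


r = 3.6250 / 9.2080 = 0.3937
theta = 215° - 299° = -84° = 276° (mod 360)

0.3937 cis(276°)


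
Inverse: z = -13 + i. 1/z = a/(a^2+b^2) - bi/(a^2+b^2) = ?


|z|^2 = 169+1 = 170
1/z = (-13 - 1i)/170

1/z = -0.0765 - 0.0059i


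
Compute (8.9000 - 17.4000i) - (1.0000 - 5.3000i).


Real: 8.9 - 1 = 7.9
Imag: -17.4 + 5.3 = -12.1

7.9000 - 12.1000i


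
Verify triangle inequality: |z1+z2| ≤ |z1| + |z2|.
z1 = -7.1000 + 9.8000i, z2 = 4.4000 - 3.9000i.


|z1| = sqrt((-7.1)^2 + 9.8^2) = sqrt(146.45) = 12.1017
|z2| = sqrt(4.4^2 + (-3.9)^2) = sqrt(34.57) = 5.8796
z1+z2 = -2.7000 + 5.9000i
|z1+z2| = sqrt(42.1) = 6.4885
|z1|+|z2| = 12.1017 + 5.8796 = 17.9813

|z1+z2| = 6.4885 ≤ |z1|+|z2| = 17.9813 (verified)


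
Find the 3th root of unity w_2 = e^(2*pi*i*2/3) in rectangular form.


Angle = 360*2/3 = 240°
a = cos(240°) = -0.5000
b = sin(240°) = -0.8660

-0.5000 - 0.8660i


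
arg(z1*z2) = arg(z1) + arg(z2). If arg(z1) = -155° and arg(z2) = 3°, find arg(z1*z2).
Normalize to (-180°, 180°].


arg(z1*z2) = -155° + 3° = -152°
Normalized to (-180°, 180°]: -152°

-152°


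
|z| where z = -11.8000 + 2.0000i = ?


|z| = sqrt((-11.8)^2 + 2^2) = sqrt(139.24 + 4) = sqrt(143.24) = 11.9683

|z| = 11.9683


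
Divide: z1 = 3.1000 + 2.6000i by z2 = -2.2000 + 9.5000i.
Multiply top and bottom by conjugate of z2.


Conjugate of z2 = -2.2000 - 9.5000i
Numerator: (3.1000 + 2.6000i)(-2.2000 - 9.5000i) = 17.8800 - 35.1700i
Denominator: (-2.2)^2 + 9.5^2 = 95.09
Result = (17.8800 - 35.1700i)/95.09

0.1880 - 0.3699i


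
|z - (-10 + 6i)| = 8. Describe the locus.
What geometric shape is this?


|z - z0| = r is a circle with center z0 and radius r.
Center = (-10, 6), radius = 8

Circle with center (-10, 6) and radius 8
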